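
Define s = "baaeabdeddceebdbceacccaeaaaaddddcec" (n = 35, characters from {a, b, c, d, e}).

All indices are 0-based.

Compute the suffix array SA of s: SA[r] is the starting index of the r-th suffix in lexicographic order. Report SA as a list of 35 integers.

rank→(start, suffix):
  0 → (24, 'aaaaddddcec')
  1 → (25, 'aaaddddcec')
  2 → (26, 'aaddddcec')
  3 → (1, 'aaeabdeddceebdbceacccaeaaaaddddcec')
  4 → (4, 'abdeddceebdbceacccaeaaaaddddcec')
  5 → (18, 'acccaeaaaaddddcec')
  6 → (27, 'addddcec')
  7 → (22, 'aeaaaaddddcec')
  8 → (2, 'aeabdeddceebdbceacccaeaaaaddddcec')
  9 → (0, 'baaeabdeddceebdbceacccaeaaaaddddcec')
  10 → (15, 'bceacccaeaaaaddddcec')
  11 → (13, 'bdbceacccaeaaaaddddcec')
  12 → (5, 'bdeddceebdbceacccaeaaaaddddcec')
  13 → (34, 'c')
  14 → (21, 'caeaaaaddddcec')
  15 → (20, 'ccaeaaaaddddcec')
  16 → (19, 'cccaeaaaaddddcec')
  17 → (16, 'ceacccaeaaaaddddcec')
  18 → (32, 'cec')
  19 → (10, 'ceebdbceacccaeaaaaddddcec')
  20 → (14, 'dbceacccaeaaaaddddcec')
  21 → (31, 'dcec')
  22 → (9, 'dceebdbceacccaeaaaaddddcec')
  23 → (30, 'ddcec')
  24 → (8, 'ddceebdbceacccaeaaaaddddcec')
  25 → (29, 'dddcec')
  26 → (28, 'ddddcec')
  27 → (6, 'deddceebdbceacccaeaaaaddddcec')
  28 → (23, 'eaaaaddddcec')
  29 → (3, 'eabdeddceebdbceacccaeaaaaddddcec')
  30 → (17, 'eacccaeaaaaddddcec')
  31 → (12, 'ebdbceacccaeaaaaddddcec')
  32 → (33, 'ec')
  33 → (7, 'eddceebdbceacccaeaaaaddddcec')
  34 → (11, 'eebdbceacccaeaaaaddddcec')

[24, 25, 26, 1, 4, 18, 27, 22, 2, 0, 15, 13, 5, 34, 21, 20, 19, 16, 32, 10, 14, 31, 9, 30, 8, 29, 28, 6, 23, 3, 17, 12, 33, 7, 11]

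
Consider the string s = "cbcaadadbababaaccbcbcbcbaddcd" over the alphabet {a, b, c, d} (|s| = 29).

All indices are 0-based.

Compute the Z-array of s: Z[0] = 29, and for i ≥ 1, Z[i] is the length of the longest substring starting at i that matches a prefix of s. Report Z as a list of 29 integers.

Z[0]=29
i=1: outside box; Z[1]=0
i=2: outside box; Z[2]=1 scan→box=[2,3)
i=3: outside box; Z[3]=0
i=4: outside box; Z[4]=0
i=5: outside box; Z[5]=0
i=6: outside box; Z[6]=0
i=7: outside box; Z[7]=0
i=8: outside box; Z[8]=0
i=9: outside box; Z[9]=0
i=10: outside box; Z[10]=0
i=11: outside box; Z[11]=0
i=12: outside box; Z[12]=0
i=13: outside box; Z[13]=0
i=14: outside box; Z[14]=0
i=15: outside box; Z[15]=1 scan→box=[15,16)
i=16: outside box; Z[16]=3 scan→box=[16,19)
i=17: min(r-i=2, Z[1]=0)=0; Z[17]=0
i=18: min(r-i=1, Z[2]=1)=1; Z[18]=3 scan→box=[18,21)
i=19: min(r-i=2, Z[1]=0)=0; Z[19]=0
i=20: min(r-i=1, Z[2]=1)=1; Z[20]=3 scan→box=[20,23)
i=21: min(r-i=2, Z[1]=0)=0; Z[21]=0
i=22: min(r-i=1, Z[2]=1)=1; Z[22]=2 scan→box=[22,24)
i=23: min(r-i=1, Z[1]=0)=0; Z[23]=0
i=24: outside box; Z[24]=0
i=25: outside box; Z[25]=0
i=26: outside box; Z[26]=0
i=27: outside box; Z[27]=1 scan→box=[27,28)
i=28: outside box; Z[28]=0

[29, 0, 1, 0, 0, 0, 0, 0, 0, 0, 0, 0, 0, 0, 0, 1, 3, 0, 3, 0, 3, 0, 2, 0, 0, 0, 0, 1, 0]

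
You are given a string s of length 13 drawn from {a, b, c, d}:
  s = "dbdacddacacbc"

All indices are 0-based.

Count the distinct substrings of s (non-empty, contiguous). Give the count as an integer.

sorted suffixes:
  #0 SA[0]=7  'acacbc'
  #1 SA[1]=9  'acbc'
  #2 SA[2]=3  'acddacacbc'
  #3 SA[3]=11  'bc'
  #4 SA[4]=1  'bdacddacacbc'
  #5 SA[5]=12  'c'
  #6 SA[6]=8  'cacbc'
  #7 SA[7]=10  'cbc'
  #8 SA[8]=4  'cddacacbc'
  #9 SA[9]=6  'dacacbc'
  #10 SA[10]=2  'dacddacacbc'
  #11 SA[11]=0  'dbdacddacacbc'
  #12 SA[12]=5  'ddacacbc'

SA = [7, 9, 3, 11, 1, 12, 8, 10, 4, 6, 2, 0, 5]
[i] adj suffixes → lcp
  [1] 7/9 → 2 ('ac')
  [2] 9/3 → 2 ('ac')
  [3] 3/11 → 0 ('')
  [4] 11/1 → 1 ('b')
  [5] 1/12 → 0 ('')
  [6] 12/8 → 1 ('c')
  [7] 8/10 → 1 ('c')
  [8] 10/4 → 1 ('c')
  [9] 4/6 → 0 ('')
  [10] 6/2 → 3 ('dac')
  [11] 2/0 → 1 ('d')
  [12] 0/5 → 1 ('d')

n(n+1)/2 = 13·14/2 = 91
Σ LCP = 0 + 2 + 2 + 0 + 1 + 0 + 1 + 1 + 1 + 0 + 3 + 1 + 1 = 13
distinct = 91 − 13 = 78

78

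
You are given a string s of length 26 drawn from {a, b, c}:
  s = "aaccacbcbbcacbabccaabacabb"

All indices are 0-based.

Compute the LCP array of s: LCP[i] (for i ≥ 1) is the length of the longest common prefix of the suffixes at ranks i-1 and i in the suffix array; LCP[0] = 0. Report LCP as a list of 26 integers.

rank→(start, suffix):
  0 → (18, 'aabacabb')
  1 → (0, 'aaccacbcbbcacbabccaabacabb')
  2 → (19, 'abacabb')
  3 → (23, 'abb')
  4 → (14, 'abccaabacabb')
  5 → (21, 'acabb')
  6 → (11, 'acbabccaabacabb')
  7 → (4, 'acbcbbcacbabccaabacabb')
  8 → (1, 'accacbcbbcacbabccaabacabb')
  9 → (25, 'b')
  10 → (13, 'babccaabacabb')
  11 → (20, 'bacabb')
  12 → (24, 'bb')
  13 → (8, 'bbcacbabccaabacabb')
  14 → (9, 'bcacbabccaabacabb')
  15 → (6, 'bcbbcacbabccaabacabb')
  16 → (15, 'bccaabacabb')
  17 → (17, 'caabacabb')
  18 → (22, 'cabb')
  19 → (10, 'cacbabccaabacabb')
  20 → (3, 'cacbcbbcacbabccaabacabb')
  21 → (12, 'cbabccaabacabb')
  22 → (7, 'cbbcacbabccaabacabb')
  23 → (5, 'cbcbbcacbabccaabacabb')
  24 → (16, 'ccaabacabb')
  25 → (2, 'ccacbcbbcacbabccaabacabb')

SA = [18, 0, 19, 23, 14, 21, 11, 4, 1, 25, 13, 20, 24, 8, 9, 6, 15, 17, 22, 10, 3, 12, 7, 5, 16, 2]
i: (SA[i-1],SA[i]) lcp shared
  1: (18,0) 2 'aa'
  2: (0,19) 1 'a'
  3: (19,23) 2 'ab'
  4: (23,14) 2 'ab'
  5: (14,21) 1 'a'
  6: (21,11) 2 'ac'
  7: (11,4) 3 'acb'
  8: (4,1) 2 'ac'
  9: (1,25) 0 ''
  10: (25,13) 1 'b'
  11: (13,20) 2 'ba'
  12: (20,24) 1 'b'
  13: (24,8) 2 'bb'
  14: (8,9) 1 'b'
  15: (9,6) 2 'bc'
  16: (6,15) 2 'bc'
  17: (15,17) 0 ''
  18: (17,22) 2 'ca'
  19: (22,10) 2 'ca'
  20: (10,3) 4 'cacb'
  21: (3,12) 1 'c'
  22: (12,7) 2 'cb'
  23: (7,5) 2 'cb'
  24: (5,16) 1 'c'
  25: (16,2) 3 'cca'

[0, 2, 1, 2, 2, 1, 2, 3, 2, 0, 1, 2, 1, 2, 1, 2, 2, 0, 2, 2, 4, 1, 2, 2, 1, 3]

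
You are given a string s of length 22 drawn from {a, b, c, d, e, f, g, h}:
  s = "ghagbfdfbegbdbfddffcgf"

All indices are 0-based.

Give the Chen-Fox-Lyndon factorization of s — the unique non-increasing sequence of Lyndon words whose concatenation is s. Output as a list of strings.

emit factor 1: 'gh' (i=0, period=2)
emit factor 2: 'agbfdfbegbdbfddffcgf' (i=2, period=20)

["gh", "agbfdfbegbdbfddffcgf"]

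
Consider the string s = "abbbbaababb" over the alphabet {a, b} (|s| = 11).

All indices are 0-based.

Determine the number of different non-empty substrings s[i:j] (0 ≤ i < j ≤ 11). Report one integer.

rank | idx | suffix
   0 |   5 | aababb
   1 |   6 | ababb
   2 |   8 | abb
   3 |   0 | abbbbaababb
   4 |  10 | b
   5 |   4 | baababb
   6 |   7 | babb
   7 |   9 | bb
   8 |   3 | bbaababb
   9 |   2 | bbbaababb
  10 |   1 | bbbbaababb

SA = [5, 6, 8, 0, 10, 4, 7, 9, 3, 2, 1]
i: (SA[i-1],SA[i]) lcp shared
  1: (5,6) 1 'a'
  2: (6,8) 2 'ab'
  3: (8,0) 3 'abb'
  4: (0,10) 0 ''
  5: (10,4) 1 'b'
  6: (4,7) 2 'ba'
  7: (7,9) 1 'b'
  8: (9,3) 2 'bb'
  9: (3,2) 2 'bb'
  10: (2,1) 3 'bbb'

n(n+1)/2 = 11·12/2 = 66
Σ LCP = 0 + 1 + 2 + 3 + 0 + 1 + 2 + 1 + 2 + 2 + 3 = 17
distinct = 66 − 17 = 49

49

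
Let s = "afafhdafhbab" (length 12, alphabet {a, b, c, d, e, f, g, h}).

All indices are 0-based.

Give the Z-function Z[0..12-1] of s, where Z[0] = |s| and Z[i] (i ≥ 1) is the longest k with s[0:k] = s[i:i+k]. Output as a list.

Z[0]=12
i=1: fresh scan; Z[1]=0
i=2: fresh scan; Z[2]=2 extend→box=[2,4)
i=3: min(r-i=1, Z[1]=0)=0; Z[3]=0
i=4: fresh scan; Z[4]=0
i=5: fresh scan; Z[5]=0
i=6: fresh scan; Z[6]=2 extend→box=[6,8)
i=7: min(r-i=1, Z[1]=0)=0; Z[7]=0
i=8: fresh scan; Z[8]=0
i=9: fresh scan; Z[9]=0
i=10: fresh scan; Z[10]=1 extend→box=[10,11)
i=11: fresh scan; Z[11]=0

[12, 0, 2, 0, 0, 0, 2, 0, 0, 0, 1, 0]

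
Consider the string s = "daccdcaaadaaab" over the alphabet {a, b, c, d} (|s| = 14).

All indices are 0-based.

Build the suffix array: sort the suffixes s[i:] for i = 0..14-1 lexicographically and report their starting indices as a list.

sorted suffixes:
  #0 SA[0]=10  'aaab'
  #1 SA[1]=6  'aaadaaab'
  #2 SA[2]=11  'aab'
  #3 SA[3]=7  'aadaaab'
  #4 SA[4]=12  'ab'
  #5 SA[5]=1  'accdcaaadaaab'
  #6 SA[6]=8  'adaaab'
  #7 SA[7]=13  'b'
  #8 SA[8]=5  'caaadaaab'
  #9 SA[9]=2  'ccdcaaadaaab'
  #10 SA[10]=3  'cdcaaadaaab'
  #11 SA[11]=9  'daaab'
  #12 SA[12]=0  'daccdcaaadaaab'
  #13 SA[13]=4  'dcaaadaaab'

[10, 6, 11, 7, 12, 1, 8, 13, 5, 2, 3, 9, 0, 4]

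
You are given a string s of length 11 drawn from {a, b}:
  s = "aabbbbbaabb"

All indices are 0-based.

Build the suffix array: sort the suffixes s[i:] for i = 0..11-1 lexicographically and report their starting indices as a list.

rank→(start, suffix):
  0 → (7, 'aabb')
  1 → (0, 'aabbbbbaabb')
  2 → (8, 'abb')
  3 → (1, 'abbbbbaabb')
  4 → (10, 'b')
  5 → (6, 'baabb')
  6 → (9, 'bb')
  7 → (5, 'bbaabb')
  8 → (4, 'bbbaabb')
  9 → (3, 'bbbbaabb')
  10 → (2, 'bbbbbaabb')

[7, 0, 8, 1, 10, 6, 9, 5, 4, 3, 2]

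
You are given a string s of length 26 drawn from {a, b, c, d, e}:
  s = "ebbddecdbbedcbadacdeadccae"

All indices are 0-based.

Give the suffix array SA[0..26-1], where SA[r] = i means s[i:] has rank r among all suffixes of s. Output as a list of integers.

rank→(start, suffix):
  0 → (16, 'acdeadccae')
  1 → (14, 'adacdeadccae')
  2 → (20, 'adccae')
  3 → (24, 'ae')
  4 → (13, 'badacdeadccae')
  5 → (1, 'bbddecdbbedcbadacdeadccae')
  6 → (8, 'bbedcbadacdeadccae')
  7 → (2, 'bddecdbbedcbadacdeadccae')
  8 → (9, 'bedcbadacdeadccae')
  9 → (23, 'cae')
  10 → (12, 'cbadacdeadccae')
  11 → (22, 'ccae')
  12 → (6, 'cdbbedcbadacdeadccae')
  13 → (17, 'cdeadccae')
  14 → (15, 'dacdeadccae')
  15 → (7, 'dbbedcbadacdeadccae')
  16 → (11, 'dcbadacdeadccae')
  17 → (21, 'dccae')
  18 → (3, 'ddecdbbedcbadacdeadccae')
  19 → (18, 'deadccae')
  20 → (4, 'decdbbedcbadacdeadccae')
  21 → (25, 'e')
  22 → (19, 'eadccae')
  23 → (0, 'ebbddecdbbedcbadacdeadccae')
  24 → (5, 'ecdbbedcbadacdeadccae')
  25 → (10, 'edcbadacdeadccae')

[16, 14, 20, 24, 13, 1, 8, 2, 9, 23, 12, 22, 6, 17, 15, 7, 11, 21, 3, 18, 4, 25, 19, 0, 5, 10]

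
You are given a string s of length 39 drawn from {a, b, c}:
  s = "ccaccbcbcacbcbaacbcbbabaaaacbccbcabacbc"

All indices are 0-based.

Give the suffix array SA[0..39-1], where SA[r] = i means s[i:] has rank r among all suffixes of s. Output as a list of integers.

[23, 24, 14, 25, 21, 33, 35, 9, 15, 26, 2, 22, 13, 20, 34, 19, 37, 31, 7, 11, 17, 5, 28, 38, 32, 8, 1, 12, 18, 36, 30, 6, 10, 16, 4, 27, 0, 29, 3]

rank | idx | suffix
   0 |  23 | aaaacbccbcabacbc
   1 |  24 | aaacbccbcabacbc
   2 |  14 | aacbcbbabaaaacbccbcabacbc
   3 |  25 | aacbccbcabacbc
   4 |  21 | abaaaacbccbcabacbc
   5 |  33 | abacbc
   6 |  35 | acbc
   7 |   9 | acbcbaacbcbbabaaaacbccbcabacbc
   8 |  15 | acbcbbabaaaacbccbcabacbc
   9 |  26 | acbccbcabacbc
  10 |   2 | accbcbcacbcbaacbcbbabaaaacbccbcabacbc
  11 |  22 | baaaacbccbcabacbc
  12 |  13 | baacbcbbabaaaacbccbcabacbc
  13 |  20 | babaaaacbccbcabacbc
  14 |  34 | bacbc
  15 |  19 | bbabaaaacbccbcabacbc
  16 |  37 | bc
  17 |  31 | bcabacbc
  18 |   7 | bcacbcbaacbcbbabaaaacbccbcabacbc
  19 |  11 | bcbaacbcbbabaaaacbccbcabacbc
  20 |  17 | bcbbabaaaacbccbcabacbc
  21 |   5 | bcbcacbcbaacbcbbabaaaacbccbcabacbc
  22 |  28 | bccbcabacbc
  23 |  38 | c
  24 |  32 | cabacbc
  25 |   8 | cacbcbaacbcbbabaaaacbccbcabacbc
  26 |   1 | caccbcbcacbcbaacbcbbabaaaacbccbcabacbc
  27 |  12 | cbaacbcbbabaaaacbccbcabacbc
  28 |  18 | cbbabaaaacbccbcabacbc
  29 |  36 | cbc
  30 |  30 | cbcabacbc
  31 |   6 | cbcacbcbaacbcbbabaaaacbccbcabacbc
  32 |  10 | cbcbaacbcbbabaaaacbccbcabacbc
  33 |  16 | cbcbbabaaaacbccbcabacbc
  34 |   4 | cbcbcacbcbaacbcbbabaaaacbccbcabacbc
  35 |  27 | cbccbcabacbc
  36 |   0 | ccaccbcbcacbcbaacbcbbabaaaacbccbcabacbc
  37 |  29 | ccbcabacbc
  38 |   3 | ccbcbcacbcbaacbcbbabaaaacbccbcabacbc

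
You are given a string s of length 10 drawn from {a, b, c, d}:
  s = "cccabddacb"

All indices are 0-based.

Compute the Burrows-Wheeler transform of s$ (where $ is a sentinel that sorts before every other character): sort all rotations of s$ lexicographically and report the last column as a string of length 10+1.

rank  rotation     last
    0  $cccabddacb  b
    1  abddacb$ccc  c
    2  acb$cccabdd  d
    3  b$cccabddac  c
    4  bddacb$ccca  a
    5  cabddacb$cc  c
    6  cb$cccabdda  a
    7  ccabddacb$c  c
    8  cccabddacb$  $
    9  dacb$cccabd  d
   10  ddacb$cccab  b

bcdcacac$db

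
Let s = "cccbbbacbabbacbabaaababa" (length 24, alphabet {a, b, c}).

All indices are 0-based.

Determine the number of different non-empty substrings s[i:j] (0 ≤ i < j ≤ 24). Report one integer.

244

rank | idx | suffix
   0 |  23 | a
   1 |  17 | aaababa
   2 |  18 | aababa
   3 |  21 | aba
   4 |  15 | abaaababa
   5 |  19 | ababa
   6 |   9 | abbacbabaaababa
   7 |  12 | acbabaaababa
   8 |   6 | acbabbacbabaaababa
   9 |  22 | ba
  10 |  16 | baaababa
  11 |  20 | baba
  12 |  14 | babaaababa
  13 |   8 | babbacbabaaababa
  14 |  11 | bacbabaaababa
  15 |   5 | bacbabbacbabaaababa
  16 |  10 | bbacbabaaababa
  17 |   4 | bbacbabbacbabaaababa
  18 |   3 | bbbacbabbacbabaaababa
  19 |  13 | cbabaaababa
  20 |   7 | cbabbacbabaaababa
  21 |   2 | cbbbacbabbacbabaaababa
  22 |   1 | ccbbbacbabbacbabaaababa
  23 |   0 | cccbbbacbabbacbabaaababa

SA = [23, 17, 18, 21, 15, 19, 9, 12, 6, 22, 16, 20, 14, 8, 11, 5, 10, 4, 3, 13, 7, 2, 1, 0]
rank  pair      lcp
   1  s[23:],s[17:]  1  'a'
   2  s[17:],s[18:]  2  'aa'
   3  s[18:],s[21:]  1  'a'
   4  s[21:],s[15:]  3  'aba'
   5  s[15:],s[19:]  3  'aba'
   6  s[19:],s[9:]  2  'ab'
   7  s[9:],s[12:]  1  'a'
   8  s[12:],s[6:]  5  'acbab'
   9  s[6:],s[22:]  0  ''
  10  s[22:],s[16:]  2  'ba'
  11  s[16:],s[20:]  2  'ba'
  12  s[20:],s[14:]  4  'baba'
  13  s[14:],s[8:]  3  'bab'
  14  s[8:],s[11:]  2  'ba'
  15  s[11:],s[5:]  6  'bacbab'
  16  s[5:],s[10:]  1  'b'
  17  s[10:],s[4:]  7  'bbacbab'
  18  s[4:],s[3:]  2  'bb'
  19  s[3:],s[13:]  0  ''
  20  s[13:],s[7:]  4  'cbab'
  21  s[7:],s[2:]  2  'cb'
  22  s[2:],s[1:]  1  'c'
  23  s[1:],s[0:]  2  'cc'

n(n+1)/2 = 24·25/2 = 300
Σ LCP = 0 + 1 + 2 + 1 + 3 + 3 + 2 + 1 + 5 + 0 + 2 + 2 + 4 + 3 + 2 + 6 + 1 + 7 + 2 + 0 + 4 + 2 + 1 + 2 = 56
distinct = 300 − 56 = 244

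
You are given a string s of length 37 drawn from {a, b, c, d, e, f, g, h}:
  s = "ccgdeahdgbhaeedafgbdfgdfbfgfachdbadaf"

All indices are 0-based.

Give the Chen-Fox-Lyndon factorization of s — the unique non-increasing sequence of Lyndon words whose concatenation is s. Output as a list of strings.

["ccgde", "ahdgbh", "aeedafgbdfgdfbfgf", "achdbadaf"]

emit factor 1: 'ccgde' (i=0, period=5)
emit factor 2: 'ahdgbh' (i=5, period=6)
emit factor 3: 'aeedafgbdfgdfbfgf' (i=11, period=17)
emit factor 4: 'achdbadaf' (i=28, period=9)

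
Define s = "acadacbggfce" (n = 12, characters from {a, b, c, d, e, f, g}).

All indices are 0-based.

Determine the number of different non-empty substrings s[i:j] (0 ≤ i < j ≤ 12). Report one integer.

rank | idx | suffix
   0 |   0 | acadacbggfce
   1 |   4 | acbggfce
   2 |   2 | adacbggfce
   3 |   6 | bggfce
   4 |   1 | cadacbggfce
   5 |   5 | cbggfce
   6 |  10 | ce
   7 |   3 | dacbggfce
   8 |  11 | e
   9 |   9 | fce
  10 |   8 | gfce
  11 |   7 | ggfce

SA = [0, 4, 2, 6, 1, 5, 10, 3, 11, 9, 8, 7]
i: (SA[i-1],SA[i]) lcp shared
  1: (0,4) 2 'ac'
  2: (4,2) 1 'a'
  3: (2,6) 0 ''
  4: (6,1) 0 ''
  5: (1,5) 1 'c'
  6: (5,10) 1 'c'
  7: (10,3) 0 ''
  8: (3,11) 0 ''
  9: (11,9) 0 ''
  10: (9,8) 0 ''
  11: (8,7) 1 'g'

n(n+1)/2 = 12·13/2 = 78
Σ LCP = 0 + 2 + 1 + 0 + 0 + 1 + 1 + 0 + 0 + 0 + 0 + 1 = 6
distinct = 78 − 6 = 72

72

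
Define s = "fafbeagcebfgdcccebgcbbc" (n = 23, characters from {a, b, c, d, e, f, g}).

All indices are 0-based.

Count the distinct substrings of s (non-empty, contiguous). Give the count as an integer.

sorted suffixes:
  #0 SA[0]=1  'afbeagcebfgdcccebgcbbc'
  #1 SA[1]=5  'agcebfgdcccebgcbbc'
  #2 SA[2]=20  'bbc'
  #3 SA[3]=21  'bc'
  #4 SA[4]=3  'beagcebfgdcccebgcbbc'
  #5 SA[5]=9  'bfgdcccebgcbbc'
  #6 SA[6]=17  'bgcbbc'
  #7 SA[7]=22  'c'
  #8 SA[8]=19  'cbbc'
  #9 SA[9]=13  'cccebgcbbc'
  #10 SA[10]=14  'ccebgcbbc'
  #11 SA[11]=7  'cebfgdcccebgcbbc'
  #12 SA[12]=15  'cebgcbbc'
  #13 SA[13]=12  'dcccebgcbbc'
  #14 SA[14]=4  'eagcebfgdcccebgcbbc'
  #15 SA[15]=8  'ebfgdcccebgcbbc'
  #16 SA[16]=16  'ebgcbbc'
  #17 SA[17]=0  'fafbeagcebfgdcccebgcbbc'
  #18 SA[18]=2  'fbeagcebfgdcccebgcbbc'
  #19 SA[19]=10  'fgdcccebgcbbc'
  #20 SA[20]=18  'gcbbc'
  #21 SA[21]=6  'gcebfgdcccebgcbbc'
  #22 SA[22]=11  'gdcccebgcbbc'

SA = [1, 5, 20, 21, 3, 9, 17, 22, 19, 13, 14, 7, 15, 12, 4, 8, 16, 0, 2, 10, 18, 6, 11]
i: (SA[i-1],SA[i]) lcp shared
  1: (1,5) 1 'a'
  2: (5,20) 0 ''
  3: (20,21) 1 'b'
  4: (21,3) 1 'b'
  5: (3,9) 1 'b'
  6: (9,17) 1 'b'
  7: (17,22) 0 ''
  8: (22,19) 1 'c'
  9: (19,13) 1 'c'
  10: (13,14) 2 'cc'
  11: (14,7) 1 'c'
  12: (7,15) 3 'ceb'
  13: (15,12) 0 ''
  14: (12,4) 0 ''
  15: (4,8) 1 'e'
  16: (8,16) 2 'eb'
  17: (16,0) 0 ''
  18: (0,2) 1 'f'
  19: (2,10) 1 'f'
  20: (10,18) 0 ''
  21: (18,6) 2 'gc'
  22: (6,11) 1 'g'

n(n+1)/2 = 23·24/2 = 276
Σ LCP = 0 + 1 + 0 + 1 + 1 + 1 + 1 + 0 + 1 + 1 + 2 + 1 + 3 + 0 + 0 + 1 + 2 + 0 + 1 + 1 + 0 + 2 + 1 = 21
distinct = 276 − 21 = 255

255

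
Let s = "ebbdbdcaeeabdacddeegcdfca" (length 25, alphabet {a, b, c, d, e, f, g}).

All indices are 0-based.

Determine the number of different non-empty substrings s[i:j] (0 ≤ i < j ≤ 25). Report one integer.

302

rank | idx | suffix
   0 |  24 | a
   1 |  10 | abdacddeegcdfca
   2 |  13 | acddeegcdfca
   3 |   7 | aeeabdacddeegcdfca
   4 |   1 | bbdbdcaeeabdacddeegcdfca
   5 |  11 | bdacddeegcdfca
   6 |   2 | bdbdcaeeabdacddeegcdfca
   7 |   4 | bdcaeeabdacddeegcdfca
   8 |  23 | ca
   9 |   6 | caeeabdacddeegcdfca
  10 |  14 | cddeegcdfca
  11 |  20 | cdfca
  12 |  12 | dacddeegcdfca
  13 |   3 | dbdcaeeabdacddeegcdfca
  14 |   5 | dcaeeabdacddeegcdfca
  15 |  15 | ddeegcdfca
  16 |  16 | deegcdfca
  17 |  21 | dfca
  18 |   9 | eabdacddeegcdfca
  19 |   0 | ebbdbdcaeeabdacddeegcdfca
  20 |   8 | eeabdacddeegcdfca
  21 |  17 | eegcdfca
  22 |  18 | egcdfca
  23 |  22 | fca
  24 |  19 | gcdfca

SA = [24, 10, 13, 7, 1, 11, 2, 4, 23, 6, 14, 20, 12, 3, 5, 15, 16, 21, 9, 0, 8, 17, 18, 22, 19]
rank  pair      lcp
   1  s[24:],s[10:]  1  'a'
   2  s[10:],s[13:]  1  'a'
   3  s[13:],s[7:]  1  'a'
   4  s[7:],s[1:]  0  ''
   5  s[1:],s[11:]  1  'b'
   6  s[11:],s[2:]  2  'bd'
   7  s[2:],s[4:]  2  'bd'
   8  s[4:],s[23:]  0  ''
   9  s[23:],s[6:]  2  'ca'
  10  s[6:],s[14:]  1  'c'
  11  s[14:],s[20:]  2  'cd'
  12  s[20:],s[12:]  0  ''
  13  s[12:],s[3:]  1  'd'
  14  s[3:],s[5:]  1  'd'
  15  s[5:],s[15:]  1  'd'
  16  s[15:],s[16:]  1  'd'
  17  s[16:],s[21:]  1  'd'
  18  s[21:],s[9:]  0  ''
  19  s[9:],s[0:]  1  'e'
  20  s[0:],s[8:]  1  'e'
  21  s[8:],s[17:]  2  'ee'
  22  s[17:],s[18:]  1  'e'
  23  s[18:],s[22:]  0  ''
  24  s[22:],s[19:]  0  ''

n(n+1)/2 = 25·26/2 = 325
Σ LCP = 0 + 1 + 1 + 1 + 0 + 1 + 2 + 2 + 0 + 2 + 1 + 2 + 0 + 1 + 1 + 1 + 1 + 1 + 0 + 1 + 1 + 2 + 1 + 0 + 0 = 23
distinct = 325 − 23 = 302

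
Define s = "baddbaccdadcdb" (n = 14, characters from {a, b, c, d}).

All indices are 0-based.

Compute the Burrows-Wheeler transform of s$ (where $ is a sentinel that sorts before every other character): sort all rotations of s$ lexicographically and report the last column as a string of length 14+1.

bbdbdd$acdccdaa

rank  rotation         last
    0  $baddbaccdadcdb  b
    1  accdadcdb$baddb  b
    2  adcdb$baddbaccd  d
    3  addbaccdadcdb$b  b
    4  b$baddbaccdadcd  d
    5  baccdadcdb$badd  d
    6  baddbaccdadcdb$  $
    7  ccdadcdb$baddba  a
    8  cdadcdb$baddbac  c
    9  cdb$baddbaccdad  d
   10  dadcdb$baddbacc  c
   11  db$baddbaccdadc  c
   12  dbaccdadcdb$bad  d
   13  dcdb$baddbaccda  a
   14  ddbaccdadcdb$ba  a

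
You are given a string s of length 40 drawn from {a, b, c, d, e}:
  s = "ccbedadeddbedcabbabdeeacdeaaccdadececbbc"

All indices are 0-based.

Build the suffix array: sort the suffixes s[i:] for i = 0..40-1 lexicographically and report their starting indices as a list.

rank→(start, suffix):
  0 → (26, 'aaccdadececbbc')
  1 → (14, 'abbabdeeacdeaaccdadececbbc')
  2 → (17, 'abdeeacdeaaccdadececbbc')
  3 → (27, 'accdadececbbc')
  4 → (22, 'acdeaaccdadececbbc')
  5 → (31, 'adececbbc')
  6 → (5, 'adeddbedcabbabdeeacdeaaccdadececbbc')
  7 → (16, 'babdeeacdeaaccdadececbbc')
  8 → (15, 'bbabdeeacdeaaccdadececbbc')
  9 → (37, 'bbc')
  10 → (38, 'bc')
  11 → (18, 'bdeeacdeaaccdadececbbc')
  12 → (2, 'bedadeddbedcabbabdeeacdeaaccdadececbbc')
  13 → (10, 'bedcabbabdeeacdeaaccdadececbbc')
  14 → (39, 'c')
  15 → (13, 'cabbabdeeacdeaaccdadececbbc')
  16 → (36, 'cbbc')
  17 → (1, 'cbedadeddbedcabbabdeeacdeaaccdadececbbc')
  18 → (0, 'ccbedadeddbedcabbabdeeacdeaaccdadececbbc')
  19 → (28, 'ccdadececbbc')
  20 → (29, 'cdadececbbc')
  21 → (23, 'cdeaaccdadececbbc')
  22 → (34, 'cecbbc')
  23 → (30, 'dadececbbc')
  24 → (4, 'dadeddbedcabbabdeeacdeaaccdadececbbc')
  25 → (9, 'dbedcabbabdeeacdeaaccdadececbbc')
  26 → (12, 'dcabbabdeeacdeaaccdadececbbc')
  27 → (8, 'ddbedcabbabdeeacdeaaccdadececbbc')
  28 → (24, 'deaaccdadececbbc')
  29 → (32, 'dececbbc')
  30 → (6, 'deddbedcabbabdeeacdeaaccdadececbbc')
  31 → (19, 'deeacdeaaccdadececbbc')
  32 → (25, 'eaaccdadececbbc')
  33 → (21, 'eacdeaaccdadececbbc')
  34 → (35, 'ecbbc')
  35 → (33, 'ececbbc')
  36 → (3, 'edadeddbedcabbabdeeacdeaaccdadececbbc')
  37 → (11, 'edcabbabdeeacdeaaccdadececbbc')
  38 → (7, 'eddbedcabbabdeeacdeaaccdadececbbc')
  39 → (20, 'eeacdeaaccdadececbbc')

[26, 14, 17, 27, 22, 31, 5, 16, 15, 37, 38, 18, 2, 10, 39, 13, 36, 1, 0, 28, 29, 23, 34, 30, 4, 9, 12, 8, 24, 32, 6, 19, 25, 21, 35, 33, 3, 11, 7, 20]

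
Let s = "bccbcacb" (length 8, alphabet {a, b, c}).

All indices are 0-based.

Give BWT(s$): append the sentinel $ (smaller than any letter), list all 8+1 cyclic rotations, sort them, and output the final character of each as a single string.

bccc$bacb

rank  rotation   last
    0  $bccbcacb  b
    1  acb$bccbc  c
    2  b$bccbcac  c
    3  bcacb$bcc  c
    4  bccbcacb$  $
    5  cacb$bccb  b
    6  cb$bccbca  a
    7  cbcacb$bc  c
    8  ccbcacb$b  b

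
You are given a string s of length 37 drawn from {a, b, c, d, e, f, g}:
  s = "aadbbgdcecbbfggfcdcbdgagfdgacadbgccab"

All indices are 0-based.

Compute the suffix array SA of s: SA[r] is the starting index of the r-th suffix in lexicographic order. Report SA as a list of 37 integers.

sorted suffixes:
  #0 SA[0]=0  'aadbbgdcecbbfggfcdcbdgagfdgacadbgccab'
  #1 SA[1]=35  'ab'
  #2 SA[2]=27  'acadbgccab'
  #3 SA[3]=1  'adbbgdcecbbfggfcdcbdgagfdgacadbgccab'
  #4 SA[4]=29  'adbgccab'
  #5 SA[5]=22  'agfdgacadbgccab'
  #6 SA[6]=36  'b'
  #7 SA[7]=10  'bbfggfcdcbdgagfdgacadbgccab'
  #8 SA[8]=3  'bbgdcecbbfggfcdcbdgagfdgacadbgccab'
  #9 SA[9]=19  'bdgagfdgacadbgccab'
  #10 SA[10]=11  'bfggfcdcbdgagfdgacadbgccab'
  #11 SA[11]=31  'bgccab'
  #12 SA[12]=4  'bgdcecbbfggfcdcbdgagfdgacadbgccab'
  #13 SA[13]=34  'cab'
  #14 SA[14]=28  'cadbgccab'
  #15 SA[15]=9  'cbbfggfcdcbdgagfdgacadbgccab'
  #16 SA[16]=18  'cbdgagfdgacadbgccab'
  #17 SA[17]=33  'ccab'
  #18 SA[18]=16  'cdcbdgagfdgacadbgccab'
  #19 SA[19]=7  'cecbbfggfcdcbdgagfdgacadbgccab'
  #20 SA[20]=2  'dbbgdcecbbfggfcdcbdgagfdgacadbgccab'
  #21 SA[21]=30  'dbgccab'
  #22 SA[22]=17  'dcbdgagfdgacadbgccab'
  #23 SA[23]=6  'dcecbbfggfcdcbdgagfdgacadbgccab'
  #24 SA[24]=25  'dgacadbgccab'
  #25 SA[25]=20  'dgagfdgacadbgccab'
  #26 SA[26]=8  'ecbbfggfcdcbdgagfdgacadbgccab'
  #27 SA[27]=15  'fcdcbdgagfdgacadbgccab'
  #28 SA[28]=24  'fdgacadbgccab'
  #29 SA[29]=12  'fggfcdcbdgagfdgacadbgccab'
  #30 SA[30]=26  'gacadbgccab'
  #31 SA[31]=21  'gagfdgacadbgccab'
  #32 SA[32]=32  'gccab'
  #33 SA[33]=5  'gdcecbbfggfcdcbdgagfdgacadbgccab'
  #34 SA[34]=14  'gfcdcbdgagfdgacadbgccab'
  #35 SA[35]=23  'gfdgacadbgccab'
  #36 SA[36]=13  'ggfcdcbdgagfdgacadbgccab'

[0, 35, 27, 1, 29, 22, 36, 10, 3, 19, 11, 31, 4, 34, 28, 9, 18, 33, 16, 7, 2, 30, 17, 6, 25, 20, 8, 15, 24, 12, 26, 21, 32, 5, 14, 23, 13]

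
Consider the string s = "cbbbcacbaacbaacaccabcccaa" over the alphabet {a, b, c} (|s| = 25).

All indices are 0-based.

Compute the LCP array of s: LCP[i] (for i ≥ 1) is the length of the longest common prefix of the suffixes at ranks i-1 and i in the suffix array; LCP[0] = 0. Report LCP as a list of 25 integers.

[0, 1, 2, 3, 1, 1, 2, 6, 2, 0, 4, 1, 2, 1, 2, 0, 2, 2, 3, 1, 5, 2, 1, 3, 2]

rank | idx | suffix
   0 |  24 | a
   1 |  23 | aa
   2 |  12 | aacaccabcccaa
   3 |   8 | aacbaacaccabcccaa
   4 |  18 | abcccaa
   5 |  13 | acaccabcccaa
   6 |   9 | acbaacaccabcccaa
   7 |   5 | acbaacbaacaccabcccaa
   8 |  15 | accabcccaa
   9 |  11 | baacaccabcccaa
  10 |   7 | baacbaacaccabcccaa
  11 |   1 | bbbcacbaacbaacaccabcccaa
  12 |   2 | bbcacbaacbaacaccabcccaa
  13 |   3 | bcacbaacbaacaccabcccaa
  14 |  19 | bcccaa
  15 |  22 | caa
  16 |  17 | cabcccaa
  17 |   4 | cacbaacbaacaccabcccaa
  18 |  14 | caccabcccaa
  19 |  10 | cbaacaccabcccaa
  20 |   6 | cbaacbaacaccabcccaa
  21 |   0 | cbbbcacbaacbaacaccabcccaa
  22 |  21 | ccaa
  23 |  16 | ccabcccaa
  24 |  20 | cccaa

SA = [24, 23, 12, 8, 18, 13, 9, 5, 15, 11, 7, 1, 2, 3, 19, 22, 17, 4, 14, 10, 6, 0, 21, 16, 20]
[i] adj suffixes → lcp
  [1] 24/23 → 1 ('a')
  [2] 23/12 → 2 ('aa')
  [3] 12/8 → 3 ('aac')
  [4] 8/18 → 1 ('a')
  [5] 18/13 → 1 ('a')
  [6] 13/9 → 2 ('ac')
  [7] 9/5 → 6 ('acbaac')
  [8] 5/15 → 2 ('ac')
  [9] 15/11 → 0 ('')
  [10] 11/7 → 4 ('baac')
  [11] 7/1 → 1 ('b')
  [12] 1/2 → 2 ('bb')
  [13] 2/3 → 1 ('b')
  [14] 3/19 → 2 ('bc')
  [15] 19/22 → 0 ('')
  [16] 22/17 → 2 ('ca')
  [17] 17/4 → 2 ('ca')
  [18] 4/14 → 3 ('cac')
  [19] 14/10 → 1 ('c')
  [20] 10/6 → 5 ('cbaac')
  [21] 6/0 → 2 ('cb')
  [22] 0/21 → 1 ('c')
  [23] 21/16 → 3 ('cca')
  [24] 16/20 → 2 ('cc')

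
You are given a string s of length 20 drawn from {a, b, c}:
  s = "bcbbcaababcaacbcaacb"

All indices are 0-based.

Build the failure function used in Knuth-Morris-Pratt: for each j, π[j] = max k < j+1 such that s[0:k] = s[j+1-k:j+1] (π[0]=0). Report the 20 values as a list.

[0, 0, 1, 1, 2, 0, 0, 1, 0, 1, 2, 0, 0, 0, 1, 2, 0, 0, 0, 1]

π[0] = 0
j=1 s[j]='c': π[1]=0 (border '')
j=2 s[j]='b': π[2]=1 (border 'b')
j=3 s[j]='b': k: 1→0; π[3]=1 (border 'b')
j=4 s[j]='c': π[4]=2 (border 'bc')
j=5 s[j]='a': k: 2→0; π[5]=0 (border '')
j=6 s[j]='a': π[6]=0 (border '')
j=7 s[j]='b': π[7]=1 (border 'b')
j=8 s[j]='a': k: 1→0; π[8]=0 (border '')
j=9 s[j]='b': π[9]=1 (border 'b')
j=10 s[j]='c': π[10]=2 (border 'bc')
j=11 s[j]='a': k: 2→0; π[11]=0 (border '')
j=12 s[j]='a': π[12]=0 (border '')
j=13 s[j]='c': π[13]=0 (border '')
j=14 s[j]='b': π[14]=1 (border 'b')
j=15 s[j]='c': π[15]=2 (border 'bc')
j=16 s[j]='a': k: 2→0; π[16]=0 (border '')
j=17 s[j]='a': π[17]=0 (border '')
j=18 s[j]='c': π[18]=0 (border '')
j=19 s[j]='b': π[19]=1 (border 'b')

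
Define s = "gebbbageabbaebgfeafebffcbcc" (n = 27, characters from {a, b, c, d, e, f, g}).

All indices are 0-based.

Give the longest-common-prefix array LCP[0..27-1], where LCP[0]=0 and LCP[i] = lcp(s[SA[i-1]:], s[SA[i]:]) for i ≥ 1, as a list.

[0, 1, 1, 1, 0, 2, 1, 3, 2, 1, 1, 1, 0, 1, 1, 0, 2, 1, 2, 2, 0, 1, 2, 1, 0, 2, 1]

rank→(start, suffix):
  0 → (8, 'abbaebgfeafebffcbcc')
  1 → (11, 'aebgfeafebffcbcc')
  2 → (17, 'afebffcbcc')
  3 → (5, 'ageabbaebgfeafebffcbcc')
  4 → (10, 'baebgfeafebffcbcc')
  5 → (4, 'bageabbaebgfeafebffcbcc')
  6 → (9, 'bbaebgfeafebffcbcc')
  7 → (3, 'bbageabbaebgfeafebffcbcc')
  8 → (2, 'bbbageabbaebgfeafebffcbcc')
  9 → (24, 'bcc')
  10 → (20, 'bffcbcc')
  11 → (13, 'bgfeafebffcbcc')
  12 → (26, 'c')
  13 → (23, 'cbcc')
  14 → (25, 'cc')
  15 → (7, 'eabbaebgfeafebffcbcc')
  16 → (16, 'eafebffcbcc')
  17 → (1, 'ebbbageabbaebgfeafebffcbcc')
  18 → (19, 'ebffcbcc')
  19 → (12, 'ebgfeafebffcbcc')
  20 → (22, 'fcbcc')
  21 → (15, 'feafebffcbcc')
  22 → (18, 'febffcbcc')
  23 → (21, 'ffcbcc')
  24 → (6, 'geabbaebgfeafebffcbcc')
  25 → (0, 'gebbbageabbaebgfeafebffcbcc')
  26 → (14, 'gfeafebffcbcc')

SA = [8, 11, 17, 5, 10, 4, 9, 3, 2, 24, 20, 13, 26, 23, 25, 7, 16, 1, 19, 12, 22, 15, 18, 21, 6, 0, 14]
[i] adj suffixes → lcp
  [1] 8/11 → 1 ('a')
  [2] 11/17 → 1 ('a')
  [3] 17/5 → 1 ('a')
  [4] 5/10 → 0 ('')
  [5] 10/4 → 2 ('ba')
  [6] 4/9 → 1 ('b')
  [7] 9/3 → 3 ('bba')
  [8] 3/2 → 2 ('bb')
  [9] 2/24 → 1 ('b')
  [10] 24/20 → 1 ('b')
  [11] 20/13 → 1 ('b')
  [12] 13/26 → 0 ('')
  [13] 26/23 → 1 ('c')
  [14] 23/25 → 1 ('c')
  [15] 25/7 → 0 ('')
  [16] 7/16 → 2 ('ea')
  [17] 16/1 → 1 ('e')
  [18] 1/19 → 2 ('eb')
  [19] 19/12 → 2 ('eb')
  [20] 12/22 → 0 ('')
  [21] 22/15 → 1 ('f')
  [22] 15/18 → 2 ('fe')
  [23] 18/21 → 1 ('f')
  [24] 21/6 → 0 ('')
  [25] 6/0 → 2 ('ge')
  [26] 0/14 → 1 ('g')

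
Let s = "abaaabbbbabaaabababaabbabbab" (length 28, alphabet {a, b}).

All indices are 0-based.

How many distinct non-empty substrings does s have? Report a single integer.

sorted suffixes:
  #0 SA[0]=11  'aaabababaabbabbab'
  #1 SA[1]=2  'aaabbbbabaaabababaabbabbab'
  #2 SA[2]=12  'aabababaabbabbab'
  #3 SA[3]=19  'aabbabbab'
  #4 SA[4]=3  'aabbbbabaaabababaabbabbab'
  #5 SA[5]=26  'ab'
  #6 SA[6]=9  'abaaabababaabbabbab'
  #7 SA[7]=0  'abaaabbbbabaaabababaabbabbab'
  #8 SA[8]=17  'abaabbabbab'
  #9 SA[9]=15  'ababaabbabbab'
  #10 SA[10]=13  'abababaabbabbab'
  #11 SA[11]=23  'abbab'
  #12 SA[12]=20  'abbabbab'
  #13 SA[13]=4  'abbbbabaaabababaabbabbab'
  #14 SA[14]=27  'b'
  #15 SA[15]=10  'baaabababaabbabbab'
  #16 SA[16]=1  'baaabbbbabaaabababaabbabbab'
  #17 SA[17]=18  'baabbabbab'
  #18 SA[18]=25  'bab'
  #19 SA[19]=8  'babaaabababaabbabbab'
  #20 SA[20]=16  'babaabbabbab'
  #21 SA[21]=14  'bababaabbabbab'
  #22 SA[22]=22  'babbab'
  #23 SA[23]=24  'bbab'
  #24 SA[24]=7  'bbabaaabababaabbabbab'
  #25 SA[25]=21  'bbabbab'
  #26 SA[26]=6  'bbbabaaabababaabbabbab'
  #27 SA[27]=5  'bbbbabaaabababaabbabbab'

SA = [11, 2, 12, 19, 3, 26, 9, 0, 17, 15, 13, 23, 20, 4, 27, 10, 1, 18, 25, 8, 16, 14, 22, 24, 7, 21, 6, 5]
rank  pair      lcp
   1  s[11:],s[2:]  4  'aaab'
   2  s[2:],s[12:]  2  'aa'
   3  s[12:],s[19:]  3  'aab'
   4  s[19:],s[3:]  4  'aabb'
   5  s[3:],s[26:]  1  'a'
   6  s[26:],s[9:]  2  'ab'
   7  s[9:],s[0:]  6  'abaaab'
   8  s[0:],s[17:]  4  'abaa'
   9  s[17:],s[15:]  3  'aba'
  10  s[15:],s[13:]  5  'ababa'
  11  s[13:],s[23:]  2  'ab'
  12  s[23:],s[20:]  5  'abbab'
  13  s[20:],s[4:]  3  'abb'
  14  s[4:],s[27:]  0  ''
  15  s[27:],s[10:]  1  'b'
  16  s[10:],s[1:]  5  'baaab'
  17  s[1:],s[18:]  3  'baa'
  18  s[18:],s[25:]  2  'ba'
  19  s[25:],s[8:]  3  'bab'
  20  s[8:],s[16:]  5  'babaa'
  21  s[16:],s[14:]  4  'baba'
  22  s[14:],s[22:]  3  'bab'
  23  s[22:],s[24:]  1  'b'
  24  s[24:],s[7:]  4  'bbab'
  25  s[7:],s[21:]  4  'bbab'
  26  s[21:],s[6:]  2  'bb'
  27  s[6:],s[5:]  3  'bbb'

n(n+1)/2 = 28·29/2 = 406
Σ LCP = 0 + 4 + 2 + 3 + 4 + 1 + 2 + 6 + 4 + 3 + 5 + 2 + 5 + 3 + 0 + 1 + 5 + 3 + 2 + 3 + 5 + 4 + 3 + 1 + 4 + 4 + 2 + 3 = 84
distinct = 406 − 84 = 322

322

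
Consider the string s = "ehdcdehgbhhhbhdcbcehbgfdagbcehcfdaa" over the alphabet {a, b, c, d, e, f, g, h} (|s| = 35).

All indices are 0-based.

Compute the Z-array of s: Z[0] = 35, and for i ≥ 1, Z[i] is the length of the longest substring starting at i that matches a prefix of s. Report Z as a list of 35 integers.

Z[0]=35
i=1: outside box; Z[1]=0
i=2: outside box; Z[2]=0
i=3: outside box; Z[3]=0
i=4: outside box; Z[4]=0
i=5: outside box; Z[5]=2 grow→box=[5,7)
i=6: min(r-i=1, Z[1]=0)=0; Z[6]=0
i=7: outside box; Z[7]=0
i=8: outside box; Z[8]=0
i=9: outside box; Z[9]=0
i=10: outside box; Z[10]=0
i=11: outside box; Z[11]=0
i=12: outside box; Z[12]=0
i=13: outside box; Z[13]=0
i=14: outside box; Z[14]=0
i=15: outside box; Z[15]=0
i=16: outside box; Z[16]=0
i=17: outside box; Z[17]=0
i=18: outside box; Z[18]=2 grow→box=[18,20)
i=19: min(r-i=1, Z[1]=0)=0; Z[19]=0
i=20: outside box; Z[20]=0
i=21: outside box; Z[21]=0
i=22: outside box; Z[22]=0
i=23: outside box; Z[23]=0
i=24: outside box; Z[24]=0
i=25: outside box; Z[25]=0
i=26: outside box; Z[26]=0
i=27: outside box; Z[27]=0
i=28: outside box; Z[28]=2 grow→box=[28,30)
i=29: min(r-i=1, Z[1]=0)=0; Z[29]=0
i=30: outside box; Z[30]=0
i=31: outside box; Z[31]=0
i=32: outside box; Z[32]=0
i=33: outside box; Z[33]=0
i=34: outside box; Z[34]=0

[35, 0, 0, 0, 0, 2, 0, 0, 0, 0, 0, 0, 0, 0, 0, 0, 0, 0, 2, 0, 0, 0, 0, 0, 0, 0, 0, 0, 2, 0, 0, 0, 0, 0, 0]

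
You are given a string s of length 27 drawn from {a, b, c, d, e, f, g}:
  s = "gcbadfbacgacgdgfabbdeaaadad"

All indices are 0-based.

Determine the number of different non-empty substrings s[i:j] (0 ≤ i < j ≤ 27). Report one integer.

351

rank→(start, suffix):
  0 → (21, 'aaadad')
  1 → (22, 'aadad')
  2 → (16, 'abbdeaaadad')
  3 → (7, 'acgacgdgfabbdeaaadad')
  4 → (10, 'acgdgfabbdeaaadad')
  5 → (25, 'ad')
  6 → (23, 'adad')
  7 → (3, 'adfbacgacgdgfabbdeaaadad')
  8 → (6, 'bacgacgdgfabbdeaaadad')
  9 → (2, 'badfbacgacgdgfabbdeaaadad')
  10 → (17, 'bbdeaaadad')
  11 → (18, 'bdeaaadad')
  12 → (1, 'cbadfbacgacgdgfabbdeaaadad')
  13 → (8, 'cgacgdgfabbdeaaadad')
  14 → (11, 'cgdgfabbdeaaadad')
  15 → (26, 'd')
  16 → (24, 'dad')
  17 → (19, 'deaaadad')
  18 → (4, 'dfbacgacgdgfabbdeaaadad')
  19 → (13, 'dgfabbdeaaadad')
  20 → (20, 'eaaadad')
  21 → (15, 'fabbdeaaadad')
  22 → (5, 'fbacgacgdgfabbdeaaadad')
  23 → (9, 'gacgdgfabbdeaaadad')
  24 → (0, 'gcbadfbacgacgdgfabbdeaaadad')
  25 → (12, 'gdgfabbdeaaadad')
  26 → (14, 'gfabbdeaaadad')

SA = [21, 22, 16, 7, 10, 25, 23, 3, 6, 2, 17, 18, 1, 8, 11, 26, 24, 19, 4, 13, 20, 15, 5, 9, 0, 12, 14]
[i] adj suffixes → lcp
  [1] 21/22 → 2 ('aa')
  [2] 22/16 → 1 ('a')
  [3] 16/7 → 1 ('a')
  [4] 7/10 → 3 ('acg')
  [5] 10/25 → 1 ('a')
  [6] 25/23 → 2 ('ad')
  [7] 23/3 → 2 ('ad')
  [8] 3/6 → 0 ('')
  [9] 6/2 → 2 ('ba')
  [10] 2/17 → 1 ('b')
  [11] 17/18 → 1 ('b')
  [12] 18/1 → 0 ('')
  [13] 1/8 → 1 ('c')
  [14] 8/11 → 2 ('cg')
  [15] 11/26 → 0 ('')
  [16] 26/24 → 1 ('d')
  [17] 24/19 → 1 ('d')
  [18] 19/4 → 1 ('d')
  [19] 4/13 → 1 ('d')
  [20] 13/20 → 0 ('')
  [21] 20/15 → 0 ('')
  [22] 15/5 → 1 ('f')
  [23] 5/9 → 0 ('')
  [24] 9/0 → 1 ('g')
  [25] 0/12 → 1 ('g')
  [26] 12/14 → 1 ('g')

n(n+1)/2 = 27·28/2 = 378
Σ LCP = 0 + 2 + 1 + 1 + 3 + 1 + 2 + 2 + 0 + 2 + 1 + 1 + 0 + 1 + 2 + 0 + 1 + 1 + 1 + 1 + 0 + 0 + 1 + 0 + 1 + 1 + 1 = 27
distinct = 378 − 27 = 351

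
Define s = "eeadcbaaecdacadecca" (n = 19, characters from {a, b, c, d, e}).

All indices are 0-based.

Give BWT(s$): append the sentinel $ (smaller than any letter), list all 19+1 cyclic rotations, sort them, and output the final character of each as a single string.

acbdecaccadeecaaeda$

rank  rotation              last
    0  $eeadcbaaecdacadecca  a
    1  a$eeadcbaaecdacadecc  c
    2  aaecdacadecca$eeadcb  b
    3  acadecca$eeadcbaaecd  d
    4  adcbaaecdacadecca$ee  e
    5  adecca$eeadcbaaecdac  c
    6  aecdacadecca$eeadcba  a
    7  baaecdacadecca$eeadc  c
    8  ca$eeadcbaaecdacadec  c
    9  cadecca$eeadcbaaecda  a
   10  cbaaecdacadecca$eead  d
   11  cca$eeadcbaaecdacade  e
   12  cdacadecca$eeadcbaae  e
   13  dacadecca$eeadcbaaec  c
   14  dcbaaecdacadecca$eea  a
   15  decca$eeadcbaaecdaca  a
   16  eadcbaaecdacadecca$e  e
   17  ecca$eeadcbaaecdacad  d
   18  ecdacadecca$eeadcbaa  a
   19  eeadcbaaecdacadecca$  $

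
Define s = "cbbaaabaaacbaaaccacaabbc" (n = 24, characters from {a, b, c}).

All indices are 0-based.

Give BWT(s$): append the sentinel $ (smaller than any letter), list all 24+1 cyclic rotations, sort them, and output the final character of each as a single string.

cbbbacaaaacaabaccabbaca$a

rank  rotation                   last
    0  $cbbaaabaaacbaaaccacaabbc  c
    1  aaabaaacbaaaccacaabbc$cbb  b
    2  aaacbaaaccacaabbc$cbbaaab  b
    3  aaaccacaabbc$cbbaaabaaacb  b
    4  aabaaacbaaaccacaabbc$cbba  a
    5  aabbc$cbbaaabaaacbaaaccac  c
    6  aacbaaaccacaabbc$cbbaaaba  a
    7  aaccacaabbc$cbbaaabaaacba  a
    8  abaaacbaaaccacaabbc$cbbaa  a
    9  abbc$cbbaaabaaacbaaaccaca  a
   10  acaabbc$cbbaaabaaacbaaacc  c
   11  acbaaaccacaabbc$cbbaaabaa  a
   12  accacaabbc$cbbaaabaaacbaa  a
   13  baaabaaacbaaaccacaabbc$cb  b
   14  baaacbaaaccacaabbc$cbbaaa  a
   15  baaaccacaabbc$cbbaaabaaac  c
   16  bbaaabaaacbaaaccacaabbc$c  c
   17  bbc$cbbaaabaaacbaaaccacaa  a
   18  bc$cbbaaabaaacbaaaccacaab  b
   19  c$cbbaaabaaacbaaaccacaabb  b
   20  caabbc$cbbaaabaaacbaaacca  a
   21  cacaabbc$cbbaaabaaacbaaac  c
   22  cbaaaccacaabbc$cbbaaabaaa  a
   23  cbbaaabaaacbaaaccacaabbc$  $
   24  ccacaabbc$cbbaaabaaacbaaa  a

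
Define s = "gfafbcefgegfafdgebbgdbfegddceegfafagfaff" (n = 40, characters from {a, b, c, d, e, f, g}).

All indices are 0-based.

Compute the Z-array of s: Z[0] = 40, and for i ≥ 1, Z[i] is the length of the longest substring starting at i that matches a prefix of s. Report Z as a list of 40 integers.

Z[0]=40
i=1: outside box; Z[1]=0
i=2: outside box; Z[2]=0
i=3: outside box; Z[3]=0
i=4: outside box; Z[4]=0
i=5: outside box; Z[5]=0
i=6: outside box; Z[6]=0
i=7: outside box; Z[7]=0
i=8: outside box; Z[8]=1 extend→box=[8,9)
i=9: outside box; Z[9]=0
i=10: outside box; Z[10]=4 extend→box=[10,14)
i=11: min(r-i=3, Z[1]=0)=0; Z[11]=0
i=12: min(r-i=2, Z[2]=0)=0; Z[12]=0
i=13: min(r-i=1, Z[3]=0)=0; Z[13]=0
i=14: outside box; Z[14]=0
i=15: outside box; Z[15]=1 extend→box=[15,16)
i=16: outside box; Z[16]=0
i=17: outside box; Z[17]=0
i=18: outside box; Z[18]=0
i=19: outside box; Z[19]=1 extend→box=[19,20)
i=20: outside box; Z[20]=0
i=21: outside box; Z[21]=0
i=22: outside box; Z[22]=0
i=23: outside box; Z[23]=0
i=24: outside box; Z[24]=1 extend→box=[24,25)
i=25: outside box; Z[25]=0
i=26: outside box; Z[26]=0
i=27: outside box; Z[27]=0
i=28: outside box; Z[28]=0
i=29: outside box; Z[29]=0
i=30: outside box; Z[30]=4 extend→box=[30,34)
i=31: min(r-i=3, Z[1]=0)=0; Z[31]=0
i=32: min(r-i=2, Z[2]=0)=0; Z[32]=0
i=33: min(r-i=1, Z[3]=0)=0; Z[33]=0
i=34: outside box; Z[34]=0
i=35: outside box; Z[35]=4 extend→box=[35,39)
i=36: min(r-i=3, Z[1]=0)=0; Z[36]=0
i=37: min(r-i=2, Z[2]=0)=0; Z[37]=0
i=38: min(r-i=1, Z[3]=0)=0; Z[38]=0
i=39: outside box; Z[39]=0

[40, 0, 0, 0, 0, 0, 0, 0, 1, 0, 4, 0, 0, 0, 0, 1, 0, 0, 0, 1, 0, 0, 0, 0, 1, 0, 0, 0, 0, 0, 4, 0, 0, 0, 0, 4, 0, 0, 0, 0]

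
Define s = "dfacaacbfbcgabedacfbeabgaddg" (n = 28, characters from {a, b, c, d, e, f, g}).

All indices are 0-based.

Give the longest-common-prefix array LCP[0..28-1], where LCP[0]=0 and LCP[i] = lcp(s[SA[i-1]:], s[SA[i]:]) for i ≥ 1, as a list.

sorted suffixes:
  #0 SA[0]=4  'aacbfbcgabedacfbeabgaddg'
  #1 SA[1]=12  'abedacfbeabgaddg'
  #2 SA[2]=21  'abgaddg'
  #3 SA[3]=2  'acaacbfbcgabedacfbeabgaddg'
  #4 SA[4]=5  'acbfbcgabedacfbeabgaddg'
  #5 SA[5]=16  'acfbeabgaddg'
  #6 SA[6]=24  'addg'
  #7 SA[7]=9  'bcgabedacfbeabgaddg'
  #8 SA[8]=19  'beabgaddg'
  #9 SA[9]=13  'bedacfbeabgaddg'
  #10 SA[10]=7  'bfbcgabedacfbeabgaddg'
  #11 SA[11]=22  'bgaddg'
  #12 SA[12]=3  'caacbfbcgabedacfbeabgaddg'
  #13 SA[13]=6  'cbfbcgabedacfbeabgaddg'
  #14 SA[14]=17  'cfbeabgaddg'
  #15 SA[15]=10  'cgabedacfbeabgaddg'
  #16 SA[16]=15  'dacfbeabgaddg'
  #17 SA[17]=25  'ddg'
  #18 SA[18]=0  'dfacaacbfbcgabedacfbeabgaddg'
  #19 SA[19]=26  'dg'
  #20 SA[20]=20  'eabgaddg'
  #21 SA[21]=14  'edacfbeabgaddg'
  #22 SA[22]=1  'facaacbfbcgabedacfbeabgaddg'
  #23 SA[23]=8  'fbcgabedacfbeabgaddg'
  #24 SA[24]=18  'fbeabgaddg'
  #25 SA[25]=27  'g'
  #26 SA[26]=11  'gabedacfbeabgaddg'
  #27 SA[27]=23  'gaddg'

SA = [4, 12, 21, 2, 5, 16, 24, 9, 19, 13, 7, 22, 3, 6, 17, 10, 15, 25, 0, 26, 20, 14, 1, 8, 18, 27, 11, 23]
i: (SA[i-1],SA[i]) lcp shared
  1: (4,12) 1 'a'
  2: (12,21) 2 'ab'
  3: (21,2) 1 'a'
  4: (2,5) 2 'ac'
  5: (5,16) 2 'ac'
  6: (16,24) 1 'a'
  7: (24,9) 0 ''
  8: (9,19) 1 'b'
  9: (19,13) 2 'be'
  10: (13,7) 1 'b'
  11: (7,22) 1 'b'
  12: (22,3) 0 ''
  13: (3,6) 1 'c'
  14: (6,17) 1 'c'
  15: (17,10) 1 'c'
  16: (10,15) 0 ''
  17: (15,25) 1 'd'
  18: (25,0) 1 'd'
  19: (0,26) 1 'd'
  20: (26,20) 0 ''
  21: (20,14) 1 'e'
  22: (14,1) 0 ''
  23: (1,8) 1 'f'
  24: (8,18) 2 'fb'
  25: (18,27) 0 ''
  26: (27,11) 1 'g'
  27: (11,23) 2 'ga'

[0, 1, 2, 1, 2, 2, 1, 0, 1, 2, 1, 1, 0, 1, 1, 1, 0, 1, 1, 1, 0, 1, 0, 1, 2, 0, 1, 2]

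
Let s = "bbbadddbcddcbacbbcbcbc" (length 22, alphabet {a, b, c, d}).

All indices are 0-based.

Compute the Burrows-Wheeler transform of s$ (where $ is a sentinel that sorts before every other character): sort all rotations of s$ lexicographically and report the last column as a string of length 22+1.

cbbcbb$cccbdbdabbbdddca

rank  rotation                 last
    0  $bbbadddbcddcbacbbcbcbc  c
    1  acbbcbcbc$bbbadddbcddcb  b
    2  adddbcddcbacbbcbcbc$bbb  b
    3  bacbbcbcbc$bbbadddbcddc  c
    4  badddbcddcbacbbcbcbc$bb  b
    5  bbadddbcddcbacbbcbcbc$b  b
    6  bbbadddbcddcbacbbcbcbc$  $
    7  bbcbcbc$bbbadddbcddcbac  c
    8  bc$bbbadddbcddcbacbbcbc  c
    9  bcbc$bbbadddbcddcbacbbc  c
   10  bcbcbc$bbbadddbcddcbacb  b
   11  bcddcbacbbcbcbc$bbbaddd  d
   12  c$bbbadddbcddcbacbbcbcb  b
   13  cbacbbcbcbc$bbbadddbcdd  d
   14  cbbcbcbc$bbbadddbcddcba  a
   15  cbc$bbbadddbcddcbacbbcb  b
   16  cbcbc$bbbadddbcddcbacbb  b
   17  cddcbacbbcbcbc$bbbadddb  b
   18  dbcddcbacbbcbcbc$bbbadd  d
   19  dcbacbbcbcbc$bbbadddbcd  d
   20  ddbcddcbacbbcbcbc$bbbad  d
   21  ddcbacbbcbcbc$bbbadddbc  c
   22  dddbcddcbacbbcbcbc$bbba  a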